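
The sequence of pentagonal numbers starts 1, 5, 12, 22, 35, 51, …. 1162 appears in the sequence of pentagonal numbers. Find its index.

28

Set n(3n−1)/2 = 1162, giving 3n² − n − 2324 = 0.
So n = (1 + 167) / 6 = 168/6 = 28.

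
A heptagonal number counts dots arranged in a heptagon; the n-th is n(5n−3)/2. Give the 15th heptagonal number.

540

The 15th heptagonal number is n(5n−3)/2 with n = 15.
15·(5·15 − 3)/2 = 15·72/2 = 15·36 = 540.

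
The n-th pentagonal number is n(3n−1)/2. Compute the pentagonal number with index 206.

The 206th pentagonal number is n(3n−1)/2 with n = 206.
206·(3·206 − 1)/2 = 206·617/2 = 63551.

63551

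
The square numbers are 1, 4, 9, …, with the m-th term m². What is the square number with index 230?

The 230th square number is n² with n = 230.
230² = 52900.

52900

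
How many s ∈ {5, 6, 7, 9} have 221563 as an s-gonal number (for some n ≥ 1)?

1

s = 5: P(5, 384) = 220992 and P(5, 385) = 222145; 221563 is not s-gonal.
s = 6: P(6, 333) = 221445 and P(6, 334) = 222778; 221563 is not s-gonal.
s = 7: P(7, 298) = 221563. ✓
s = 9: P(9, 251) = 219876 and P(9, 252) = 221634; 221563 is not s-gonal.
Hits: s ∈ {7} → 1.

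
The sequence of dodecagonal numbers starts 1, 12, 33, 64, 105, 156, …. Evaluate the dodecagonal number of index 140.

97440

140·(5·140 − 4) = 140·696 = 97440.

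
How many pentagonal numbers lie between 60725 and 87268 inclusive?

The n-th pentagonal number is n(3n−1)/2.
Smallest index with value ≥ 60725: n = 202 (giving 61105).
Largest index with value ≤ 87268: n = 241 (giving 87001).
Indices 202 through 241: 40 terms.

40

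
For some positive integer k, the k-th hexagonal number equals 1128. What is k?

Set n(2n−1) = 1128, giving 2n² − n − 1128 = 0.
So n = (1 + 95) / 4 = 96/4 = 24.

24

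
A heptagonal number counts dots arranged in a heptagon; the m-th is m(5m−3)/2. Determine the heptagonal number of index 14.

469

The 14th heptagonal number is n(5n−3)/2 with n = 14.
14·(5·14 − 3)/2 = 14·67/2 = 469.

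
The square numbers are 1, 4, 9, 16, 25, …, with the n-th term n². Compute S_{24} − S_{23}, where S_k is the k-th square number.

n² − (n−1)² = 2n − 1, so 24² − 23² = 2·24 − 1 = 47.

47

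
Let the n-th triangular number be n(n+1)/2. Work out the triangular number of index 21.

21·22/2 = 462/2 = 231.

231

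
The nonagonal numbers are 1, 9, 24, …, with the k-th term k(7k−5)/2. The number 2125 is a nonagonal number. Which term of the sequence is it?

Set n(7n−5)/2 = 2125, giving 7n² − 5n − 4250 = 0.
The discriminant is 25 + 56·2125 = 119025, and √119025 = 345.
So n = (5 + 345) / 14 = 350/14 = 25.

25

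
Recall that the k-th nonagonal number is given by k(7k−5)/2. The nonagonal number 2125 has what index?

25

Set n(7n−5)/2 = 2125, giving 7n² − 5n − 4250 = 0.
So n = (5 + 345) / 14 = 350/14 = 25.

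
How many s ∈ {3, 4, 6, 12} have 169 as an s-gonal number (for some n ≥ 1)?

1

s = 3: P(3, 17) = 153 and P(3, 18) = 171; 169 is not s-gonal.
s = 4: P(4, 13) = 169. ✓
s = 6: P(6, 9) = 153 and P(6, 10) = 190; 169 is not s-gonal.
s = 12: P(12, 6) = 156 and P(12, 7) = 217; 169 is not s-gonal.
Hits: s ∈ {4} → 1.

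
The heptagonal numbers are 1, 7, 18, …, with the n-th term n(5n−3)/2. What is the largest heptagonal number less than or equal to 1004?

970

Solve n(5n−3)/2 ≤ 1004 for integer n.
n = 20 gives 970 ≤ 1004, while n = 21 gives 1071 > 1004; so the answer is 970.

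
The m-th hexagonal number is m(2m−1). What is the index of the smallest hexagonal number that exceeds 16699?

Solve n(2n−1) > 16699 for integer n.
The largest n with value ≤ 16699 is 91 (since 16471 ≤ 16699 < 16836), so the first above is n = 92, value 16836.

92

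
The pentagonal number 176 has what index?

11

Set n(3n−1)/2 = 176, giving 3n² − n − 352 = 0.
The discriminant is 1 + 24·176 = 4225, and √4225 = 65.
So n = (1 + 65) / 6 = 66/6 = 11.
Check: 11·(3·11 − 1)/2 = 176. ✓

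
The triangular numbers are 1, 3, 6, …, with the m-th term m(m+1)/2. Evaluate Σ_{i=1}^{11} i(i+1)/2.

Σ i(i+1)/2 = (Σi² + Σi) / 2 over i = 1..11.
Σi = 66 and Σi² = 506.
(1·506 + 1·66) / 2 = 572/2 = 286.

286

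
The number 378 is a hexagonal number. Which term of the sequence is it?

Set n(2n−1) = 378, giving 2n² − n − 378 = 0.
The discriminant is 1 + 8·378 = 3025, and √3025 = 55.
So n = (1 + 55) / 4 = 56/4 = 14.
Check: 14·(2·14 − 1) = 378. ✓

14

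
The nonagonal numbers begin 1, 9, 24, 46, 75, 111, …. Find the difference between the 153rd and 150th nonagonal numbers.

153·(7·153 − 5)/2 = 81549 and 150·(7·150 − 5)/2 = 78375.
Difference: 81549 − 78375 = 3174.

3174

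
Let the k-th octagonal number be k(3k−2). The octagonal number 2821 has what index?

31

Set n(3n−2) = 2821, giving 3n² − 2n − 2821 = 0.
So n = (2 + 184) / 6 = 186/6 = 31.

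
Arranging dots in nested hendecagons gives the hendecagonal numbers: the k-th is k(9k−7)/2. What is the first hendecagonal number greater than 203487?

205333

Solve n(9n−7)/2 > 203487 for integer n.
The largest n with value ≤ 203487 is 213 (since 203415 ≤ 203487 < 205333), so the first above is n = 214, value 205333.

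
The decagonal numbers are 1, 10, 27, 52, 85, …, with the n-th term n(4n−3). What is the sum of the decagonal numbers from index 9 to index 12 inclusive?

1658

Σ i(4i−3) = 4Σi² − 3Σi over i = 9..12.
Σi = 78 − 36 = 42 and Σi² = 650 − 204 = 446.
4·446 − 3·42 = 1658.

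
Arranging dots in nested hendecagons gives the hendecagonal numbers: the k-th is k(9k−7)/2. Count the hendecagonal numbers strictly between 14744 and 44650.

42

The n-th hendecagonal number is n(9n−7)/2.
Smallest index with value > 14744: n = 58 (giving 14935).
Largest index with value < 44650: n = 99 (giving 43758).
Indices 58 through 99: 42 terms.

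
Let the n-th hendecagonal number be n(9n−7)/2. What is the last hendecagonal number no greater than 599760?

Solve n(9n−7)/2 ≤ 599760 for integer n.
n = 365 gives 598235 ≤ 599760, while n = 366 gives 601521 > 599760; so the answer is 598235.

598235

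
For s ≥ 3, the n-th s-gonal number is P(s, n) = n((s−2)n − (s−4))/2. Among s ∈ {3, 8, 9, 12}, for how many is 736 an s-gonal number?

1

s = 3: P(3, 37) = 703 and P(3, 38) = 741; 736 is not s-gonal.
s = 8: P(8, 16) = 736. ✓
s = 9: P(9, 14) = 651 and P(9, 15) = 750; 736 is not s-gonal.
s = 12: P(12, 12) = 672 and P(12, 13) = 793; 736 is not s-gonal.
Hits: s ∈ {8} → 1.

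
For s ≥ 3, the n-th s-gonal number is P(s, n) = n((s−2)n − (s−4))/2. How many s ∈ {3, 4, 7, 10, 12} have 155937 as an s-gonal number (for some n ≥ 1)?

1

s = 3: P(3, 557) = 155403 and P(3, 558) = 155961; 155937 is not s-gonal.
s = 4: P(4, 394) = 155236 and P(4, 395) = 156025; 155937 is not s-gonal.
s = 7: P(7, 250) = 155875 and P(7, 251) = 157126; 155937 is not s-gonal.
s = 10: P(10, 197) = 154645 and P(10, 198) = 156222; 155937 is not s-gonal.
s = 12: P(12, 177) = 155937. ✓
Hits: s ∈ {12} → 1.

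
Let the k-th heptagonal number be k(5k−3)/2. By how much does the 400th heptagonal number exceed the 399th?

Consecutive heptagonal numbers differ by 5n − 4: here 5·400 − 4 = 1996.

1996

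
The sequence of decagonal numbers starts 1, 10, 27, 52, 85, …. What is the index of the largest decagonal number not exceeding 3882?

Solve n(4n−3) ≤ 3882 for integer n.
n = 31 gives 3751 ≤ 3882, while n = 32 gives 4000 > 3882; so the answer is index 31.

31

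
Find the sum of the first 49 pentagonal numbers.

60025

Σ i(3i−1)/2 = (3Σi² − Σi) / 2 over i = 1..49.
Σi = 1225 and Σi² = 40425.
(3·40425 − 1·1225) / 2 = 120050/2 = 60025.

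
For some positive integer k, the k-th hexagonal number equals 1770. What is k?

Set n(2n−1) = 1770, giving 2n² − n − 1770 = 0.
So n = (1 + 119) / 4 = 120/4 = 30.
Check: 30·(2·30 − 1) = 1770. ✓

30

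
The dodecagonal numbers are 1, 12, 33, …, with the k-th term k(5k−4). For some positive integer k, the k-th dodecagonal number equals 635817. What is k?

Set n(5n−4) = 635817, giving 5n² − 4n − 635817 = 0.
So n = (4 + 3566) / 10 = 3570/10 = 357.

357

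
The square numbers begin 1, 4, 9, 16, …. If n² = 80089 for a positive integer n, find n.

283

We need n² = 80089, so n = √80089 = 283.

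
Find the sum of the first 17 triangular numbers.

969

Σ i(i+1)/2 = (Σi² + Σi) / 2 over i = 1..17.
Σi = 153 and Σi² = 1785.
(1·1785 + 1·153) / 2 = 1938/2 = 969.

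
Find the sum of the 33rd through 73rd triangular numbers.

Σ i(i+1)/2 = (Σi² + Σi) / 2 over i = 33..73.
Σi = 2701 − 528 = 2173 and Σi² = 132349 − 11440 = 120909.
(1·120909 + 1·2173) / 2 = 123082/2 = 61541.

61541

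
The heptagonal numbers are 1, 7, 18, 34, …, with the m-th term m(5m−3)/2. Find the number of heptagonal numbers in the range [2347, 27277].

74

The n-th heptagonal number is n(5n−3)/2.
Smallest index with value ≥ 2347: n = 31 (giving 2356).
Largest index with value ≤ 27277: n = 104 (giving 26884).
Indices 31 through 104: 74 terms.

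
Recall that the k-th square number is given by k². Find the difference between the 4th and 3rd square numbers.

n² − (n−1)² = 2n − 1, so 4² − 3² = 2·4 − 1 = 7.

7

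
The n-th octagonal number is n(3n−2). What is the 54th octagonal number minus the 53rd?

319

Consecutive octagonal numbers differ by 6n − 5: here 6·54 − 5 = 319.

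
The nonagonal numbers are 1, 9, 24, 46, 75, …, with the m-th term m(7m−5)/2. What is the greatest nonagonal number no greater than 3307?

Solve n(7n−5)/2 ≤ 3307 for integer n.
n = 31 gives 3286 ≤ 3307, while n = 32 gives 3504 > 3307; so the answer is 3286.

3286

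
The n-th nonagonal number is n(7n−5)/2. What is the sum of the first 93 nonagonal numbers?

Σ i(7i−5)/2 = (7Σi² − 5Σi) / 2 over i = 1..93.
Σi = 4371 and Σi² = 272459.
(7·272459 − 5·4371) / 2 = 1885358/2 = 942679.

942679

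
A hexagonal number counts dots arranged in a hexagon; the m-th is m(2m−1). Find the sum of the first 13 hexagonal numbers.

Σ i(2i−1) = 2Σi² − Σi over i = 1..13.
Σi = 91 and Σi² = 819.
2·819 − 1·91 = 1547.

1547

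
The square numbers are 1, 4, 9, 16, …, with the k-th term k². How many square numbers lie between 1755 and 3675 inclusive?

19

The n-th square number is n².
Smallest index with value ≥ 1755: n = 42 (giving 1764).
Largest index with value ≤ 3675: n = 60 (giving 3600).
Indices 42 through 60: 19 terms.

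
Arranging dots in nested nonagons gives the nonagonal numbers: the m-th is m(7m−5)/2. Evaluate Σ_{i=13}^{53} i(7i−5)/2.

Σ i(7i−5)/2 = (7Σi² − 5Σi) / 2 over i = 13..53.
Σi = 1431 − 78 = 1353 and Σi² = 51039 − 650 = 50389.
(7·50389 − 5·1353) / 2 = 345958/2 = 172979.

172979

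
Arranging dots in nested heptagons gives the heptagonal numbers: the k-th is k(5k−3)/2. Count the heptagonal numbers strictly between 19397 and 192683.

The n-th heptagonal number is n(5n−3)/2.
Smallest index with value > 19397: n = 89 (giving 19669).
Largest index with value < 192683: n = 277 (giving 191407).
Indices 89 through 277: 189 terms.

189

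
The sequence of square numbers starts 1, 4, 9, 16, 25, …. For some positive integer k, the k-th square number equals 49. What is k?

7

We need n² = 49, so n = √49 = 7.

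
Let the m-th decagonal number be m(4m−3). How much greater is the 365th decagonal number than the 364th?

2913

Consecutive decagonal numbers differ by 8n − 7: here 8·365 − 7 = 2913.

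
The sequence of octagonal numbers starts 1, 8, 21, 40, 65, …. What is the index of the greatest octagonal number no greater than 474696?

398

Solve n(3n−2) ≤ 474696 for integer n.
n = 398 gives 474416 ≤ 474696, while n = 399 gives 476805 > 474696; so the answer is index 398.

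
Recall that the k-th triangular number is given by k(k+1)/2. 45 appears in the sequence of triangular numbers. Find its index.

Set n(n+1)/2 = 45, giving n² + n − 90 = 0.
The discriminant is 1 + 8·45 = 361, and √361 = 19.
So n = (-1 + 19) / 2 = 18/2 = 9.
Check: 9·10/2 = 45. ✓

9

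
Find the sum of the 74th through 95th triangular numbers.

79915

Σ i(i+1)/2 = (Σi² + Σi) / 2 over i = 74..95.
Σi = 4560 − 2701 = 1859 and Σi² = 290320 − 132349 = 157971.
(1·157971 + 1·1859) / 2 = 159830/2 = 79915.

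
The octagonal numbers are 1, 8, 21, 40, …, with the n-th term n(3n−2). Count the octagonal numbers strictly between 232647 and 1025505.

The n-th octagonal number is n(3n−2).
Smallest index with value > 232647: n = 279 (giving 232965).
Largest index with value < 1025505: n = 584 (giving 1022000).
Indices 279 through 584: 306 terms.

306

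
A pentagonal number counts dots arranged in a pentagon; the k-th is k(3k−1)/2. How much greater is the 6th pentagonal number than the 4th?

6·(3·6 − 1)/2 = 51 and 4·(3·4 − 1)/2 = 22.
Difference: 51 − 22 = 29.

29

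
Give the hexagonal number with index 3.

3·(2·3 − 1) = 3·5 = 15.

15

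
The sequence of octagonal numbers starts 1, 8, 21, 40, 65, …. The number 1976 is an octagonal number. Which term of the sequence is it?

26

Set n(3n−2) = 1976, giving 3n² − 2n − 1976 = 0.
The discriminant is 4 + 12·1976 = 23716, and √23716 = 154.
So n = (2 + 154) / 6 = 156/6 = 26.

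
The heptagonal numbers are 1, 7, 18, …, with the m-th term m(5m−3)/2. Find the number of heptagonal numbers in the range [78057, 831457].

The n-th heptagonal number is n(5n−3)/2.
Smallest index with value ≥ 78057: n = 177 (giving 78057).
Largest index with value ≤ 831457: n = 577 (giving 831457).
Indices 177 through 577: 401 terms.

401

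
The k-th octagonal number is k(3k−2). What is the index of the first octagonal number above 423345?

376

Solve n(3n−2) > 423345 for integer n.
The largest n with value ≤ 423345 is 375 (since 421125 ≤ 423345 < 423376), so the first above is n = 376, value 423376.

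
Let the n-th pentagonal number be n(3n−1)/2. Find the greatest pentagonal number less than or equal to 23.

22

Solve n(3n−1)/2 ≤ 23 for integer n.
n = 4 gives 22 ≤ 23, while n = 5 gives 35 > 23; so the answer is 22.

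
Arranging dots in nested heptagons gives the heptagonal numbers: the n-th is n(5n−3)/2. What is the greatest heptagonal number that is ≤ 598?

Solve n(5n−3)/2 ≤ 598 for integer n.
n = 15 gives 540 ≤ 598, while n = 16 gives 616 > 598; so the answer is 540.

540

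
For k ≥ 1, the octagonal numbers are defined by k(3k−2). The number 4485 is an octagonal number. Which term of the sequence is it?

Set n(3n−2) = 4485, giving 3n² − 2n − 4485 = 0.
So n = (2 + 232) / 6 = 234/6 = 39.

39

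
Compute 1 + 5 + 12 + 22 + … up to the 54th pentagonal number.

80190

Σ i(3i−1)/2 = (3Σi² − Σi) / 2 over i = 1..54.
Σi = 1485 and Σi² = 53955.
(3·53955 − 1·1485) / 2 = 160380/2 = 80190.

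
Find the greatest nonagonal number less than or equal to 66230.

Solve n(7n−5)/2 ≤ 66230 for integer n.
n = 137 gives 65349 ≤ 66230, while n = 138 gives 66309 > 66230; so the answer is 65349.

65349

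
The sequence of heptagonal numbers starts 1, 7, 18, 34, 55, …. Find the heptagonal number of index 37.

3367

37·(5·37 − 3)/2 = 37·182/2 = 37·91 = 3367.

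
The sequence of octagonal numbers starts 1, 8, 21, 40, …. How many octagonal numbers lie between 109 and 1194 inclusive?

The n-th octagonal number is n(3n−2).
Smallest index with value ≥ 109: n = 7 (giving 133).
Largest index with value ≤ 1194: n = 20 (giving 1160).
Indices 7 through 20: 14 terms.

14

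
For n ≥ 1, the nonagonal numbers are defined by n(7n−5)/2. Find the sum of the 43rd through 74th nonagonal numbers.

Σ i(7i−5)/2 = (7Σi² − 5Σi) / 2 over i = 43..74.
Σi = 2775 − 903 = 1872 and Σi² = 137825 − 25585 = 112240.
(7·112240 − 5·1872) / 2 = 776320/2 = 388160.

388160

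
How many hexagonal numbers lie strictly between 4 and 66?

4

The n-th hexagonal number is n(2n−1).
Smallest index with value > 4: n = 2 (giving 6).
Largest index with value < 66: n = 5 (giving 45).
Indices 2 through 5: 4 terms.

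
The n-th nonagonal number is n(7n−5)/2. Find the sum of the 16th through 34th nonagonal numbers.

42370

Σ i(7i−5)/2 = (7Σi² − 5Σi) / 2 over i = 16..34.
Σi = 595 − 120 = 475 and Σi² = 13685 − 1240 = 12445.
(7·12445 − 5·475) / 2 = 84740/2 = 42370.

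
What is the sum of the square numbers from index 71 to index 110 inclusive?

332940

Σ_{i=71}^{110} i² = 449735 − 116795 = 332940.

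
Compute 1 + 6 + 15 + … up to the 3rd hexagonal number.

22

Σ i(2i−1) = 2Σi² − Σi over i = 1..3.
Σi = 6 and Σi² = 14.
2·14 − 1·6 = 22.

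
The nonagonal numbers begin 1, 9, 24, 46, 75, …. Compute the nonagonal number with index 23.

1794

The 23rd nonagonal number is n(7n−5)/2 with n = 23.
23·(7·23 − 5)/2 = 23·156/2 = 23·78 = 1794.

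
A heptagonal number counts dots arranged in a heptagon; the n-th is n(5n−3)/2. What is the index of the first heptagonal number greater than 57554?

153

Solve n(5n−3)/2 > 57554 for integer n.
The largest n with value ≤ 57554 is 152 (since 57532 ≤ 57554 < 58293), so the first above is n = 153, value 58293.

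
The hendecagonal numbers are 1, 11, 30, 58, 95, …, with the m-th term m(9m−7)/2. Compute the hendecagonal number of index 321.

The 321st hendecagonal number is n(9n−7)/2 with n = 321.
321·(9·321 − 7)/2 = 321·2882/2 = 321·1441 = 462561.

462561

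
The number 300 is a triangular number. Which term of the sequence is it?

24

Set n(n+1)/2 = 300, giving n² + n − 600 = 0.
So n = (-1 + 49) / 2 = 48/2 = 24.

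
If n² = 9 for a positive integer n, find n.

We need n² = 9, so n = √9 = 3.
Check: 3² = 9. ✓

3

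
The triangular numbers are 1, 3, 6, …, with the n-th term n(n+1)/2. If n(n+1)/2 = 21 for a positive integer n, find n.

Set n(n+1)/2 = 21, giving n² + n − 42 = 0.
So n = (-1 + 13) / 2 = 12/2 = 6.

6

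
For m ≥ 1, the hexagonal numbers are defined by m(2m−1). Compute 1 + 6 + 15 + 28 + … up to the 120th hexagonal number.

1159180

Σ i(2i−1) = 2Σi² − Σi over i = 1..120.
Σi = 7260 and Σi² = 583220.
2·583220 − 1·7260 = 1159180.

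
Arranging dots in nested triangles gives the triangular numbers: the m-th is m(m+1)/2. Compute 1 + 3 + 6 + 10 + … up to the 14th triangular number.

560

Σ i(i+1)/2 = (Σi² + Σi) / 2 over i = 1..14.
Σi = 105 and Σi² = 1015.
(1·1015 + 1·105) / 2 = 1120/2 = 560.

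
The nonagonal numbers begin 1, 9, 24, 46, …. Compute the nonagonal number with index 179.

The 179th nonagonal number is n(7n−5)/2 with n = 179.
179·(7·179 − 5)/2 = 179·1248/2 = 179·624 = 111696.

111696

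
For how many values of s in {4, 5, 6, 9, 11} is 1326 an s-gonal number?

s = 4: P(4, 36) = 1296 and P(4, 37) = 1369; 1326 is not s-gonal.
s = 5: P(5, 29) = 1247 and P(5, 30) = 1335; 1326 is not s-gonal.
s = 6: P(6, 26) = 1326. ✓
s = 9: P(9, 19) = 1216 and P(9, 20) = 1350; 1326 is not s-gonal.
s = 11: P(11, 17) = 1241 and P(11, 18) = 1395; 1326 is not s-gonal.
Hits: s ∈ {6} → 1.

1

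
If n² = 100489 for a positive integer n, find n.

317

We need n² = 100489, so n = √100489 = 317.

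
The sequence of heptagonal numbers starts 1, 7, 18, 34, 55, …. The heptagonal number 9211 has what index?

61

Set n(5n−3)/2 = 9211, giving 5n² − 3n − 18422 = 0.
The discriminant is 9 + 40·9211 = 368449, and √368449 = 607.
So n = (3 + 607) / 10 = 610/10 = 61.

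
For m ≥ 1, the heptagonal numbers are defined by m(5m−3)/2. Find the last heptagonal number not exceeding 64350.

Solve n(5n−3)/2 ≤ 64350 for integer n.
n = 160 gives 63760 ≤ 64350, while n = 161 gives 64561 > 64350; so the answer is 63760.

63760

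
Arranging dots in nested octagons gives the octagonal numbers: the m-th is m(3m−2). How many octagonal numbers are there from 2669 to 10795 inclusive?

30

The n-th octagonal number is n(3n−2).
Smallest index with value ≥ 2669: n = 31 (giving 2821).
Largest index with value ≤ 10795: n = 60 (giving 10680).
Indices 31 through 60: 30 terms.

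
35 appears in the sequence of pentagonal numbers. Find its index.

5

Set n(3n−1)/2 = 35, giving 3n² − n − 70 = 0.
The discriminant is 1 + 24·35 = 841, and √841 = 29.
So n = (1 + 29) / 6 = 30/6 = 5.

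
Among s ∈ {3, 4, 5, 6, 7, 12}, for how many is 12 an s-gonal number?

s = 3: P(3, 4) = 10 and P(3, 5) = 15; 12 is not s-gonal.
s = 4: P(4, 3) = 9 and P(4, 4) = 16; 12 is not s-gonal.
s = 5: P(5, 3) = 12. ✓
s = 6: P(6, 2) = 6 and P(6, 3) = 15; 12 is not s-gonal.
s = 7: P(7, 2) = 7 and P(7, 3) = 18; 12 is not s-gonal.
s = 12: P(12, 2) = 12. ✓
Hits: s ∈ {5, 12} → 2.

2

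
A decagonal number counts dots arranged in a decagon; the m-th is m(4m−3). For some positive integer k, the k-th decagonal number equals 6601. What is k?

Set n(4n−3) = 6601, giving 4n² − 3n − 6601 = 0.
The discriminant is 9 + 16·6601 = 105625, and √105625 = 325.
So n = (3 + 325) / 8 = 328/8 = 41.

41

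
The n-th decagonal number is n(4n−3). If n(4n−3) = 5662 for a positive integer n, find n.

38

Set n(4n−3) = 5662, giving 4n² − 3n − 5662 = 0.
The discriminant is 9 + 16·5662 = 90601, and √90601 = 301.
So n = (3 + 301) / 8 = 304/8 = 38.
Check: 38·(4·38 − 3) = 5662. ✓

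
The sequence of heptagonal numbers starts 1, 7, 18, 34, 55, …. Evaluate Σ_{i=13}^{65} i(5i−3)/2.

229437

Σ i(5i−3)/2 = (5Σi² − 3Σi) / 2 over i = 13..65.
Σi = 2145 − 78 = 2067 and Σi² = 93665 − 650 = 93015.
(5·93015 − 3·2067) / 2 = 458874/2 = 229437.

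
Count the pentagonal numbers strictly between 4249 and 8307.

21

The n-th pentagonal number is n(3n−1)/2.
Smallest index with value > 4249: n = 54 (giving 4347).
Largest index with value < 8307: n = 74 (giving 8177).
Indices 54 through 74: 21 terms.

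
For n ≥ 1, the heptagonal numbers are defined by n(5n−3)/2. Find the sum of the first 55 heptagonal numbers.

Σ i(5i−3)/2 = (5Σi² − 3Σi) / 2 over i = 1..55.
Σi = 1540 and Σi² = 56980.
(5·56980 − 3·1540) / 2 = 280280/2 = 140140.

140140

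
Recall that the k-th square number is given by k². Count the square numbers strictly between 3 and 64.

The n-th square number is n².
Smallest index with value > 3: n = 2 (giving 4).
Largest index with value < 64: n = 7 (giving 49).
Indices 2 through 7: 6 terms.

6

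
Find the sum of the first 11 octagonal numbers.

1386

Σ i(3i−2) = 3Σi² − 2Σi over i = 1..11.
Σi = 66 and Σi² = 506.
3·506 − 2·66 = 1386.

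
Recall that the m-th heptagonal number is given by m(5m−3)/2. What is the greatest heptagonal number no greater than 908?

874

Solve n(5n−3)/2 ≤ 908 for integer n.
n = 19 gives 874 ≤ 908, while n = 20 gives 970 > 908; so the answer is 874.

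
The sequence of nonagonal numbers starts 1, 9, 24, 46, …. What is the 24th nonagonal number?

The 24th nonagonal number is n(7n−5)/2 with n = 24.
24·(7·24 − 5)/2 = 24·163/2 = 1956.

1956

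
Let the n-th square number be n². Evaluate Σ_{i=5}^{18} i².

2079

Σ_{i=5}^{18} i² = 2109 − 30 = 2079.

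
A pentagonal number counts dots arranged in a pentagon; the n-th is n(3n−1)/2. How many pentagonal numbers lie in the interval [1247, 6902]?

The n-th pentagonal number is n(3n−1)/2.
Smallest index with value ≥ 1247: n = 29 (giving 1247).
Largest index with value ≤ 6902: n = 68 (giving 6902).
Indices 29 through 68: 40 terms.

40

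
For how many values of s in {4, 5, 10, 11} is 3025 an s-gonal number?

1

s = 4: P(4, 55) = 3025. ✓
s = 5: P(5, 45) = 3015 and P(5, 46) = 3151; 3025 is not s-gonal.
s = 10: P(10, 27) = 2835 and P(10, 28) = 3052; 3025 is not s-gonal.
s = 11: P(11, 26) = 2951 and P(11, 27) = 3186; 3025 is not s-gonal.
Hits: s ∈ {4} → 1.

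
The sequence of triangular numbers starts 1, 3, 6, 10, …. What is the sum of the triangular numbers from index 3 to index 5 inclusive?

Σ i(i+1)/2 = (Σi² + Σi) / 2 over i = 3..5.
Σi = 15 − 3 = 12 and Σi² = 55 − 5 = 50.
(1·50 + 1·12) / 2 = 62/2 = 31.

31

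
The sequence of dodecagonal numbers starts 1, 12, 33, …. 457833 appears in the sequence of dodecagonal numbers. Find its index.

Set n(5n−4) = 457833, giving 5n² − 4n − 457833 = 0.
The discriminant is 16 + 20·457833 = 9156676, and √9156676 = 3026.
So n = (4 + 3026) / 10 = 3030/10 = 303.
Check: 303·(5·303 − 4) = 457833. ✓

303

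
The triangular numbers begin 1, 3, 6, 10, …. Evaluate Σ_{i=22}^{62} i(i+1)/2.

39893

Σ i(i+1)/2 = (Σi² + Σi) / 2 over i = 22..62.
Σi = 1953 − 231 = 1722 and Σi² = 81375 − 3311 = 78064.
(1·78064 + 1·1722) / 2 = 79786/2 = 39893.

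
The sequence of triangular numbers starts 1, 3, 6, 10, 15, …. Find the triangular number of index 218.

The 218th triangular number is n(n+1)/2 with n = 218.
218·219/2 = 47742/2 = 23871.

23871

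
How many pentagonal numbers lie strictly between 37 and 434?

The n-th pentagonal number is n(3n−1)/2.
Smallest index with value > 37: n = 6 (giving 51).
Largest index with value < 434: n = 17 (giving 425).
Indices 6 through 17: 12 terms.

12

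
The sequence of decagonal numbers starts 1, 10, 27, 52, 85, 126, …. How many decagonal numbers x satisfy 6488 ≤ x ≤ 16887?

25

The n-th decagonal number is n(4n−3).
Smallest index with value ≥ 6488: n = 41 (giving 6601).
Largest index with value ≤ 16887: n = 65 (giving 16705).
Indices 41 through 65: 25 terms.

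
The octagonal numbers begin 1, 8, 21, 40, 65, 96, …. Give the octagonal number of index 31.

2821

The 31st octagonal number is n(3n−2) with n = 31.
31·(3·31 − 2) = 31·91 = 2821.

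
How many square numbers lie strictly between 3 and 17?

The n-th square number is n².
Smallest index with value > 3: n = 2 (giving 4).
Largest index with value < 17: n = 4 (giving 16).
Indices 2 through 4: 3 terms.

3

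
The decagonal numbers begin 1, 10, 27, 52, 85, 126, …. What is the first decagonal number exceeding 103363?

104490

Solve n(4n−3) > 103363 for integer n.
The largest n with value ≤ 103363 is 161 (since 103201 ≤ 103363 < 104490), so the first above is n = 162, value 104490.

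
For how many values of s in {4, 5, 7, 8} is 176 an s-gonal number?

s = 4: P(4, 13) = 169 and P(4, 14) = 196; 176 is not s-gonal.
s = 5: P(5, 11) = 176. ✓
s = 7: P(7, 8) = 148 and P(7, 9) = 189; 176 is not s-gonal.
s = 8: P(8, 8) = 176. ✓
Hits: s ∈ {5, 8} → 2.

2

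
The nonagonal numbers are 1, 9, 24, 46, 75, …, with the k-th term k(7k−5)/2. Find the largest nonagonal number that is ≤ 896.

856

Solve n(7n−5)/2 ≤ 896 for integer n.
n = 16 gives 856 ≤ 896, while n = 17 gives 969 > 896; so the answer is 856.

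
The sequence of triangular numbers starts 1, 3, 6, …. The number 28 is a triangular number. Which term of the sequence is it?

7

Set n(n+1)/2 = 28, giving n² + n − 56 = 0.
So n = (-1 + 15) / 2 = 14/2 = 7.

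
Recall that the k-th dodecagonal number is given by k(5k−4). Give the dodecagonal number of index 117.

67977

117·(5·117 − 4) = 117·581 = 67977.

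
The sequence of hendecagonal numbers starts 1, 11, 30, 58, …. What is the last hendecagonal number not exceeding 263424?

262691

Solve n(9n−7)/2 ≤ 263424 for integer n.
n = 242 gives 262691 ≤ 263424, while n = 243 gives 264870 > 263424; so the answer is 262691.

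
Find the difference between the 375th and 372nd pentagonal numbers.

3360

375·(3·375 − 1)/2 = 210750 and 372·(3·372 − 1)/2 = 207390.
Difference: 210750 − 207390 = 3360.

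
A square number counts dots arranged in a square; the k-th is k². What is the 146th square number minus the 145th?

n² − (n−1)² = 2n − 1, so 146² − 145² = 2·146 − 1 = 291.

291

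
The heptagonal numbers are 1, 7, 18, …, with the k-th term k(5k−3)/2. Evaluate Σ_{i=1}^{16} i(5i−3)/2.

3536

Σ i(5i−3)/2 = (5Σi² − 3Σi) / 2 over i = 1..16.
Σi = 136 and Σi² = 1496.
(5·1496 − 3·136) / 2 = 7072/2 = 3536.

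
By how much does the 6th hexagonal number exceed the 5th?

Consecutive hexagonal numbers differ by 4n − 3: here 4·6 − 3 = 21.

21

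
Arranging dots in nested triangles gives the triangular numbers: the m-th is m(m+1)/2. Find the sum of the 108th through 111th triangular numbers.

24202

Σ i(i+1)/2 = (Σi² + Σi) / 2 over i = 108..111.
Σi = 6216 − 5778 = 438 and Σi² = 462056 − 414090 = 47966.
(1·47966 + 1·438) / 2 = 48404/2 = 24202.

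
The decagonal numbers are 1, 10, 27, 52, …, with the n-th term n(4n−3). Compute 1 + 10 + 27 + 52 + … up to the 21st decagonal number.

12551

Σ i(4i−3) = 4Σi² − 3Σi over i = 1..21.
Σi = 231 and Σi² = 3311.
4·3311 − 3·231 = 12551.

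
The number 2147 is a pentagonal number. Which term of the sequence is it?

Set n(3n−1)/2 = 2147, giving 3n² − n − 4294 = 0.
So n = (1 + 227) / 6 = 228/6 = 38.
Check: 38·(3·38 − 1)/2 = 2147. ✓

38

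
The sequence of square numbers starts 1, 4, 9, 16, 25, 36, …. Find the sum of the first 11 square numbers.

506

Σ_{i=1}^{11} i² = 11·12·23/6 = 506.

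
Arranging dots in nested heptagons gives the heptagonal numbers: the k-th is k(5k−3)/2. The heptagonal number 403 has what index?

Set n(5n−3)/2 = 403, giving 5n² − 3n − 806 = 0.
The discriminant is 9 + 40·403 = 16129, and √16129 = 127.
So n = (3 + 127) / 10 = 130/10 = 13.
Check: 13·(5·13 − 3)/2 = 403. ✓

13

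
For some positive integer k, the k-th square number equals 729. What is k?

27

We need n² = 729, so n = √729 = 27.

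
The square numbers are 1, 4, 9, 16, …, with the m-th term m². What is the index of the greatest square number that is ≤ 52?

7

Solve n² ≤ 52 for integer n.
n = 7 gives 49 ≤ 52, while n = 8 gives 64 > 52; so the answer is index 7.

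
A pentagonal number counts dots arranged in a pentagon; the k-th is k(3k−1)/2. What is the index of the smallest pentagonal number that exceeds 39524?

163

Solve n(3n−1)/2 > 39524 for integer n.
The largest n with value ≤ 39524 is 162 (since 39285 ≤ 39524 < 39772), so the first above is n = 163, value 39772.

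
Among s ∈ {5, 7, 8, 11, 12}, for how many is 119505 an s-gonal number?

s = 5: P(5, 282) = 119145 and P(5, 283) = 119992; 119505 is not s-gonal.
s = 7: P(7, 218) = 118483 and P(7, 219) = 119574; 119505 is not s-gonal.
s = 8: P(8, 199) = 118405 and P(8, 200) = 119600; 119505 is not s-gonal.
s = 11: P(11, 163) = 118990 and P(11, 164) = 120458; 119505 is not s-gonal.
s = 12: P(12, 155) = 119505. ✓
Hits: s ∈ {12} → 1.

1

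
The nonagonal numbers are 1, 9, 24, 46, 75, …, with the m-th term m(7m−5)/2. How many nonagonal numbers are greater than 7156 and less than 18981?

28

The n-th nonagonal number is n(7n−5)/2.
Smallest index with value > 7156: n = 46 (giving 7291).
Largest index with value < 18981: n = 73 (giving 18469).
Indices 46 through 73: 28 terms.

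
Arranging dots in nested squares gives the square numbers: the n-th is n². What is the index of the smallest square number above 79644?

283

Solve n² > 79644 for integer n.
The largest n with value ≤ 79644 is 282 (since 79524 ≤ 79644 < 80089), so the first above is n = 283, value 80089.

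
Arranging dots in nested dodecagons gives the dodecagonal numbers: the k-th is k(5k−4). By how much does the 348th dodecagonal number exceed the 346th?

348·(5·348 − 4) = 604128 and 346·(5·346 − 4) = 597196.
Difference: 604128 − 597196 = 6932.

6932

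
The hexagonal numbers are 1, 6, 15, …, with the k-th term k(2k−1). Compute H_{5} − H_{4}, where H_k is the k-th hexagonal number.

17

Consecutive hexagonal numbers differ by 4n − 3: here 4·5 − 3 = 17.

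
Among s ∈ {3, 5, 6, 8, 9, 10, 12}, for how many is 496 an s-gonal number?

s = 3: P(3, 31) = 496. ✓
s = 5: P(5, 18) = 477 and P(5, 19) = 532; 496 is not s-gonal.
s = 6: P(6, 16) = 496. ✓
s = 8: P(8, 13) = 481 and P(8, 14) = 560; 496 is not s-gonal.
s = 9: P(9, 12) = 474 and P(9, 13) = 559; 496 is not s-gonal.
s = 10: P(10, 11) = 451 and P(10, 12) = 540; 496 is not s-gonal.
s = 12: P(12, 10) = 460 and P(12, 11) = 561; 496 is not s-gonal.
Hits: s ∈ {3, 6} → 2.

2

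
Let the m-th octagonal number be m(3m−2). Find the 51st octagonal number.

7701

The 51st octagonal number is n(3n−2) with n = 51.
51·(3·51 − 2) = 51·151 = 7701.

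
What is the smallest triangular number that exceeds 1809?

Solve n(n+1)/2 > 1809 for integer n.
The largest n with value ≤ 1809 is 59 (since 1770 ≤ 1809 < 1830), so the first above is n = 60, value 1830.

1830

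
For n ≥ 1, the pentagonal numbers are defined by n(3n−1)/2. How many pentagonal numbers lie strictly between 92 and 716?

The n-th pentagonal number is n(3n−1)/2.
Smallest index with value > 92: n = 9 (giving 117).
Largest index with value < 716: n = 22 (giving 715).
Indices 9 through 22: 14 terms.

14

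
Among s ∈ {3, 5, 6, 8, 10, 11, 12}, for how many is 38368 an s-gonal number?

1

s = 3: P(3, 276) = 38226 and P(3, 277) = 38503; 38368 is not s-gonal.
s = 5: P(5, 160) = 38320 and P(5, 161) = 38801; 38368 is not s-gonal.
s = 6: P(6, 138) = 37950 and P(6, 139) = 38503; 38368 is not s-gonal.
s = 8: P(8, 113) = 38081 and P(8, 114) = 38760; 38368 is not s-gonal.
s = 10: P(10, 98) = 38122 and P(10, 99) = 38907; 38368 is not s-gonal.
s = 11: P(11, 92) = 37766 and P(11, 93) = 38595; 38368 is not s-gonal.
s = 12: P(12, 88) = 38368. ✓
Hits: s ∈ {12} → 1.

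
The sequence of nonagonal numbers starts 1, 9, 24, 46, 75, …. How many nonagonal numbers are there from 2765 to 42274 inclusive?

82

The n-th nonagonal number is n(7n−5)/2.
Smallest index with value ≥ 2765: n = 29 (giving 2871).
Largest index with value ≤ 42274: n = 110 (giving 42075).
Indices 29 through 110: 82 terms.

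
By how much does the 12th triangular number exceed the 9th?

12·13/2 = 78 and 9·10/2 = 45.
Difference: 78 − 45 = 33.

33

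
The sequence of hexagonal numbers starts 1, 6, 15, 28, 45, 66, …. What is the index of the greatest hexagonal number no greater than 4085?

Solve n(2n−1) ≤ 4085 for integer n.
n = 45 gives 4005 ≤ 4085, while n = 46 gives 4186 > 4085; so the answer is index 45.

45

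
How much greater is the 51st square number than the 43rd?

752

51² = 2601 and 43² = 1849.
Difference: 2601 − 1849 = 752.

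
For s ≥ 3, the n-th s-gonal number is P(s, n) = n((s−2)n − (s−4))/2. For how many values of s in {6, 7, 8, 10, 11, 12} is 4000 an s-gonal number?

s = 6: P(6, 44) = 3828 and P(6, 45) = 4005; 4000 is not s-gonal.
s = 7: P(7, 40) = 3940 and P(7, 41) = 4141; 4000 is not s-gonal.
s = 8: P(8, 36) = 3816 and P(8, 37) = 4033; 4000 is not s-gonal.
s = 10: P(10, 32) = 4000. ✓
s = 11: P(11, 30) = 3945 and P(11, 31) = 4216; 4000 is not s-gonal.
s = 12: P(12, 28) = 3808 and P(12, 29) = 4089; 4000 is not s-gonal.
Hits: s ∈ {10} → 1.

1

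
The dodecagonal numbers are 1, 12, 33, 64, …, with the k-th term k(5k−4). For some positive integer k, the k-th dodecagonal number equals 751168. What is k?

Set n(5n−4) = 751168, giving 5n² − 4n − 751168 = 0.
The discriminant is 16 + 20·751168 = 15023376, and √15023376 = 3876.
So n = (4 + 3876) / 10 = 3880/10 = 388.
Check: 388·(5·388 − 4) = 751168. ✓

388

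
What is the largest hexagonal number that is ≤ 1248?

Solve n(2n−1) ≤ 1248 for integer n.
n = 25 gives 1225 ≤ 1248, while n = 26 gives 1326 > 1248; so the answer is 1225.

1225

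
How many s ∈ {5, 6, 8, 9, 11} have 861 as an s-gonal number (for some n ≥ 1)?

1

s = 5: P(5, 24) = 852 and P(5, 25) = 925; 861 is not s-gonal.
s = 6: P(6, 21) = 861. ✓
s = 8: P(8, 17) = 833 and P(8, 18) = 936; 861 is not s-gonal.
s = 9: P(9, 16) = 856 and P(9, 17) = 969; 861 is not s-gonal.
s = 11: P(11, 14) = 833 and P(11, 15) = 960; 861 is not s-gonal.
Hits: s ∈ {6} → 1.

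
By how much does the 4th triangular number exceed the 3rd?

4

Consecutive triangular numbers differ by n: T_{4} − T_{3} = 4.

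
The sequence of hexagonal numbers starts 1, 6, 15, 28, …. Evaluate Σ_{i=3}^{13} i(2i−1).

1540

Σ i(2i−1) = 2Σi² − Σi over i = 3..13.
Σi = 91 − 3 = 88 and Σi² = 819 − 5 = 814.
2·814 − 1·88 = 1540.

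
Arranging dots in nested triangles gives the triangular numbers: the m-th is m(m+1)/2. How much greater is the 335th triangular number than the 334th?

335

Consecutive triangular numbers differ by n: T_{335} − T_{334} = 335.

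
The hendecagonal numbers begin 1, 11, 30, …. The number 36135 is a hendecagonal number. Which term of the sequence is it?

90

Set n(9n−7)/2 = 36135, giving 9n² − 7n − 72270 = 0.
The discriminant is 49 + 72·36135 = 2601769, and √2601769 = 1613.
So n = (7 + 1613) / 18 = 1620/18 = 90.
Check: 90·(9·90 − 7)/2 = 36135. ✓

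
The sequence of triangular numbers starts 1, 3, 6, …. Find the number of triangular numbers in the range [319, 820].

The n-th triangular number is n(n+1)/2.
Smallest index with value ≥ 319: n = 25 (giving 325).
Largest index with value ≤ 820: n = 40 (giving 820).
Indices 25 through 40: 16 terms.

16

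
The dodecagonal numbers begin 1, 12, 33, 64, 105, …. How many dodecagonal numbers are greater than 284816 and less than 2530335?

The n-th dodecagonal number is n(5n−4).
Smallest index with value > 284816: n = 240 (giving 287040).
Largest index with value < 2530335: n = 711 (giving 2524761).
Indices 240 through 711: 472 terms.

472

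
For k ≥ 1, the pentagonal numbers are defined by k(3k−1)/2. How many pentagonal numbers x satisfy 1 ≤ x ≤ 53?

6

The n-th pentagonal number is n(3n−1)/2.
Smallest index with value ≥ 1: n = 1 (giving 1).
Largest index with value ≤ 53: n = 6 (giving 51).
Indices 1 through 6: 6 terms.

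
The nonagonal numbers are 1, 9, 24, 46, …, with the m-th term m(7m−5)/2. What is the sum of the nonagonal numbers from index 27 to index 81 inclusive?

602415

Σ i(7i−5)/2 = (7Σi² − 5Σi) / 2 over i = 27..81.
Σi = 3321 − 351 = 2970 and Σi² = 180441 − 6201 = 174240.
(7·174240 − 5·2970) / 2 = 1204830/2 = 602415.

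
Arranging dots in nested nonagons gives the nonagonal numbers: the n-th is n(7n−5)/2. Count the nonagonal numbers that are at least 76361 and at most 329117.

159

The n-th nonagonal number is n(7n−5)/2.
Smallest index with value ≥ 76361: n = 149 (giving 77331).
Largest index with value ≤ 329117: n = 307 (giving 329104).
Indices 149 through 307: 159 terms.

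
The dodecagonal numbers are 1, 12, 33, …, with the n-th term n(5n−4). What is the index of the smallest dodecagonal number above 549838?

Solve n(5n−4) > 549838 for integer n.
The largest n with value ≤ 549838 is 332 (since 549792 ≤ 549838 < 553113), so the first above is n = 333, value 553113.

333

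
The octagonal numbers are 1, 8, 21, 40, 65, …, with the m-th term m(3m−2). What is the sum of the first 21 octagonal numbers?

9471

Σ i(3i−2) = 3Σi² − 2Σi over i = 1..21.
Σi = 231 and Σi² = 3311.
3·3311 − 2·231 = 9471.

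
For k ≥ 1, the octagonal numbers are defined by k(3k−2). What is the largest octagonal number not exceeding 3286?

3201

Solve n(3n−2) ≤ 3286 for integer n.
n = 33 gives 3201 ≤ 3286, while n = 34 gives 3400 > 3286; so the answer is 3201.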